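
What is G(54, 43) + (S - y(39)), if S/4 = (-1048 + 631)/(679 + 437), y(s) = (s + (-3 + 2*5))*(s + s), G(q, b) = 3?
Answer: -333544/93 ≈ -3586.5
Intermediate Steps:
y(s) = 2*s*(7 + s) (y(s) = (s + (-3 + 10))*(2*s) = (s + 7)*(2*s) = (7 + s)*(2*s) = 2*s*(7 + s))
S = -139/93 (S = 4*((-1048 + 631)/(679 + 437)) = 4*(-417/1116) = 4*(-417*1/1116) = 4*(-139/372) = -139/93 ≈ -1.4946)
G(54, 43) + (S - y(39)) = 3 + (-139/93 - 2*39*(7 + 39)) = 3 + (-139/93 - 2*39*46) = 3 + (-139/93 - 1*3588) = 3 + (-139/93 - 3588) = 3 - 333823/93 = -333544/93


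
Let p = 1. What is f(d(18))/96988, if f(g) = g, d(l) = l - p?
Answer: 17/96988 ≈ 0.00017528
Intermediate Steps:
d(l) = -1 + l (d(l) = l - 1*1 = l - 1 = -1 + l)
f(d(18))/96988 = (-1 + 18)/96988 = 17*(1/96988) = 17/96988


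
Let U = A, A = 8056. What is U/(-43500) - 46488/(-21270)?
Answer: 15423974/7710375 ≈ 2.0004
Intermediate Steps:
U = 8056
U/(-43500) - 46488/(-21270) = 8056/(-43500) - 46488/(-21270) = 8056*(-1/43500) - 46488*(-1/21270) = -2014/10875 + 7748/3545 = 15423974/7710375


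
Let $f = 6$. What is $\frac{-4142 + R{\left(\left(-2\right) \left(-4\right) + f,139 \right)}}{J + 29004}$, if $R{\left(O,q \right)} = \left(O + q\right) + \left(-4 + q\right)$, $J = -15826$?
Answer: $- \frac{1927}{6589} \approx -0.29246$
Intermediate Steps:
$R{\left(O,q \right)} = -4 + O + 2 q$
$\frac{-4142 + R{\left(\left(-2\right) \left(-4\right) + f,139 \right)}}{J + 29004} = \frac{-4142 + \left(-4 + \left(\left(-2\right) \left(-4\right) + 6\right) + 2 \cdot 139\right)}{-15826 + 29004} = \frac{-4142 + \left(-4 + \left(8 + 6\right) + 278\right)}{13178} = \left(-4142 + \left(-4 + 14 + 278\right)\right) \frac{1}{13178} = \left(-4142 + 288\right) \frac{1}{13178} = \left(-3854\right) \frac{1}{13178} = - \frac{1927}{6589}$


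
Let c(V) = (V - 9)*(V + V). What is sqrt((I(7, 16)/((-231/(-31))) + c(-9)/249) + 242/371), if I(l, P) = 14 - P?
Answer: 2*sqrt(435007722534)/1016169 ≈ 1.2981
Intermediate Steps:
c(V) = 2*V*(-9 + V) (c(V) = (-9 + V)*(2*V) = 2*V*(-9 + V))
sqrt((I(7, 16)/((-231/(-31))) + c(-9)/249) + 242/371) = sqrt(((14 - 1*16)/((-231/(-31))) + (2*(-9)*(-9 - 9))/249) + 242/371) = sqrt(((14 - 16)/((-231*(-1/31))) + (2*(-9)*(-18))*(1/249)) + 242*(1/371)) = sqrt((-2/231/31 + 324*(1/249)) + 242/371) = sqrt((-2*31/231 + 108/83) + 242/371) = sqrt((-62/231 + 108/83) + 242/371) = sqrt(19802/19173 + 242/371) = sqrt(1712344/1016169) = 2*sqrt(435007722534)/1016169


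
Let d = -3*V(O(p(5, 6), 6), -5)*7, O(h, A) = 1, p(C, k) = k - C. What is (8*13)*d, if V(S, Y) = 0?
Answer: 0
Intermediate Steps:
d = 0 (d = -3*0*7 = 0*7 = 0)
(8*13)*d = (8*13)*0 = 104*0 = 0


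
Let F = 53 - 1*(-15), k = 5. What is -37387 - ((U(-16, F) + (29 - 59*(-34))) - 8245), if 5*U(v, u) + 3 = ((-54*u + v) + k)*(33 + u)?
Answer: 216101/5 ≈ 43220.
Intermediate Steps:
F = 68 (F = 53 + 15 = 68)
U(v, u) = -3/5 + (33 + u)*(5 + v - 54*u)/5 (U(v, u) = -3/5 + (((-54*u + v) + 5)*(33 + u))/5 = -3/5 + (((v - 54*u) + 5)*(33 + u))/5 = -3/5 + ((5 + v - 54*u)*(33 + u))/5 = -3/5 + ((33 + u)*(5 + v - 54*u))/5 = -3/5 + (33 + u)*(5 + v - 54*u)/5)
-37387 - ((U(-16, F) + (29 - 59*(-34))) - 8245) = -37387 - (((162/5 - 1777/5*68 - 54/5*68**2 + (33/5)*(-16) + (1/5)*68*(-16)) + (29 - 59*(-34))) - 8245) = -37387 - (((162/5 - 120836/5 - 54/5*4624 - 528/5 - 1088/5) + (29 + 2006)) - 8245) = -37387 - (((162/5 - 120836/5 - 249696/5 - 528/5 - 1088/5) + 2035) - 8245) = -37387 - ((-371986/5 + 2035) - 8245) = -37387 - (-361811/5 - 8245) = -37387 - 1*(-403036/5) = -37387 + 403036/5 = 216101/5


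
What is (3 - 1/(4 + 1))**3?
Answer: 2744/125 ≈ 21.952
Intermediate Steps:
(3 - 1/(4 + 1))**3 = (3 - 1/5)**3 = (14/5)**3 = 2744/125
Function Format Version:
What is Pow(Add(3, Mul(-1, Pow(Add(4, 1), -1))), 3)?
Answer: Rational(2744, 125) ≈ 21.952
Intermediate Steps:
Pow(Add(3, Mul(-1, Pow(Add(4, 1), -1))), 3) = Pow(Add(3, Mul(-1, Pow(5, -1))), 3) = Pow(Add(3, Mul(-1, Rational(1, 5))), 3) = Pow(Add(3, Rational(-1, 5)), 3) = Pow(Rational(14, 5), 3) = Rational(2744, 125)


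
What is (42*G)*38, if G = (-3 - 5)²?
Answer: 102144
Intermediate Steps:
G = 64 (G = (-8)² = 64)
(42*G)*38 = (42*64)*38 = 2688*38 = 102144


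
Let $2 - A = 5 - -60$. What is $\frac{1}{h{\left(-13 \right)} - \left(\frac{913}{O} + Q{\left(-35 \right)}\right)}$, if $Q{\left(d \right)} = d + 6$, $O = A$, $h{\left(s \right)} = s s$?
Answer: $\frac{63}{13387} \approx 0.0047061$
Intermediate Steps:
$h{\left(s \right)} = s^{2}$
$A = -63$ ($A = 2 - \left(5 - -60\right) = 2 - \left(5 + 60\right) = 2 - 65 = -63$)
$O = -63$
$Q{\left(d \right)} = 6 + d$
$\frac{1}{h{\left(-13 \right)} - \left(\frac{913}{O} + Q{\left(-35 \right)}\right)} = \frac{1}{\left(-13\right)^{2} - \left(-29 - \frac{913}{63}\right)} = \frac{1}{169 - - \frac{2740}{63}} = \frac{1}{169 + \left(\frac{913}{63} + 29\right)} = \frac{1}{169 + \frac{2740}{63}} = \frac{1}{\frac{13387}{63}} = \frac{63}{13387}$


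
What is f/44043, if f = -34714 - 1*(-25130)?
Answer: -9584/44043 ≈ -0.21761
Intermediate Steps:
f = -9584 (f = -34714 + 25130 = -9584)
f/44043 = -9584/44043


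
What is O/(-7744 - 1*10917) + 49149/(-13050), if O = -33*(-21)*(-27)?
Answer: -74776771/27058450 ≈ -2.7635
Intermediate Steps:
O = -18711 (O = 693*(-27) = -18711)
O/(-7744 - 1*10917) + 49149/(-13050) = -18711/(-7744 - 1*10917) + 49149/(-13050) = -18711/(-7744 - 10917) + 49149*(-1/13050) = -18711/(-18661) - 5461/1450 = -18711*(-1/18661) - 5461/1450 = 18711/18661 - 5461/1450 = -74776771/27058450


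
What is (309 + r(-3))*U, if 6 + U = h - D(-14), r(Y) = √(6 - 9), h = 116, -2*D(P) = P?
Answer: 31827 + 103*I*√3 ≈ 31827.0 + 178.4*I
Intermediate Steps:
D(P) = -P/2
r(Y) = I*√3 (r(Y) = √(-3) = I*√3)
U = 103 (U = -6 + (116 - (-1)*(-14)/2) = -6 + (116 - 1*7) = -6 + (116 - 7) = -6 + 109 = 103)
(309 + r(-3))*U = (309 + I*√3)*103 = 31827 + 103*I*√3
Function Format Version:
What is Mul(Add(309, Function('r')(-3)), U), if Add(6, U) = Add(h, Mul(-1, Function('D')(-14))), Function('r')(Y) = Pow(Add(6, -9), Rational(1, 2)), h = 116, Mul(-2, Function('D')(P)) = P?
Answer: Add(31827, Mul(103, I, Pow(3, Rational(1, 2)))) ≈ Add(31827., Mul(178.40, I))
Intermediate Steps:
Function('D')(P) = Mul(Rational(-1, 2), P)
Function('r')(Y) = Mul(I, Pow(3, Rational(1, 2))) (Function('r')(Y) = Pow(-3, Rational(1, 2)) = Mul(I, Pow(3, Rational(1, 2))))
U = 103 (U = Add(-6, Add(116, Mul(-1, Mul(Rational(-1, 2), -14)))) = Add(-6, Add(116, Mul(-1, 7))) = Add(-6, Add(116, -7)) = Add(-6, 109) = 103)
Mul(Add(309, Function('r')(-3)), U) = Mul(Add(309, Mul(I, Pow(3, Rational(1, 2)))), 103) = Add(31827, Mul(103, I, Pow(3, Rational(1, 2))))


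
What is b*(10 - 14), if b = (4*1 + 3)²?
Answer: -196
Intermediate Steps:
b = 49 (b = (4 + 3)² = 7² = 49)
b*(10 - 14) = 49*(10 - 14) = 49*(-4) = -196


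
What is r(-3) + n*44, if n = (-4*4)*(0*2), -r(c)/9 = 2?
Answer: -18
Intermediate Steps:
r(c) = -18 (r(c) = -9*2 = -18)
n = 0 (n = -16*0 = 0)
r(-3) + n*44 = -18 + 0*44 = -18 + 0 = -18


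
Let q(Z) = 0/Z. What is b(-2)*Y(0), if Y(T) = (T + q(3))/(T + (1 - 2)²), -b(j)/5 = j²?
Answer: 0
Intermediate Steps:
q(Z) = 0
b(j) = -5*j²
Y(T) = T/(1 + T) (Y(T) = (T + 0)/(T + (1 - 2)²) = T/(T + (-1)²) = T/(T + 1) = T/(1 + T))
b(-2)*Y(0) = (-5*(-2)²)*(0/(1 + 0)) = (-5*4)*(0/1) = -0 = -20*0 = 0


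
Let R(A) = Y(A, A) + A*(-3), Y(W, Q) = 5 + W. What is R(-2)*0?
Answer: 0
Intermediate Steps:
R(A) = 5 - 2*A (R(A) = (5 + A) + A*(-3) = (5 + A) - 3*A = 5 - 2*A)
R(-2)*0 = (5 - 2*(-2))*0 = (5 + 4)*0 = 9*0 = 0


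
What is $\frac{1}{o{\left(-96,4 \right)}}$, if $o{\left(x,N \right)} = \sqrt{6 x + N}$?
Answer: $- \frac{i \sqrt{143}}{286} \approx - 0.041812 i$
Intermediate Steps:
$o{\left(x,N \right)} = \sqrt{N + 6 x}$
$\frac{1}{o{\left(-96,4 \right)}} = \frac{1}{\sqrt{4 + 6 \left(-96\right)}} = \frac{1}{\sqrt{4 - 576}} = \frac{1}{\sqrt{-572}} = \frac{1}{2 i \sqrt{143}} = - \frac{i \sqrt{143}}{286}$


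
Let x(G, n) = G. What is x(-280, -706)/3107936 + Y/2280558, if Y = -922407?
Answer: -59737926629/147663089756 ≈ -0.40456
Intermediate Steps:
x(-280, -706)/3107936 + Y/2280558 = -280/3107936 - 922407/2280558 = -280*1/3107936 - 922407*1/2280558 = -35/388492 - 307469/760186 = -59737926629/147663089756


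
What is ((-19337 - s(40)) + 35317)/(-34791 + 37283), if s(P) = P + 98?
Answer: 89/14 ≈ 6.3571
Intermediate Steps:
s(P) = 98 + P
((-19337 - s(40)) + 35317)/(-34791 + 37283) = ((-19337 - (98 + 40)) + 35317)/(-34791 + 37283) = ((-19337 - 1*138) + 35317)/2492 = ((-19337 - 138) + 35317)*(1/2492) = (-19475 + 35317)*(1/2492) = 15842*(1/2492) = 89/14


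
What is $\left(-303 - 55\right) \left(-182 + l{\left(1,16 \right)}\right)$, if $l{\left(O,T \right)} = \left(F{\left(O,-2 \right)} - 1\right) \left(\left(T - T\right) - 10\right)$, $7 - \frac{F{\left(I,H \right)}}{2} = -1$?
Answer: $118856$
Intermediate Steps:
$F{\left(I,H \right)} = 16$ ($F{\left(I,H \right)} = 14 - -2 = 14 + 2 = 16$)
$l{\left(O,T \right)} = -150$ ($l{\left(O,T \right)} = \left(16 - 1\right) \left(\left(T - T\right) - 10\right) = 15 \left(0 - 10\right) = 15 \left(-10\right) = -150$)
$\left(-303 - 55\right) \left(-182 + l{\left(1,16 \right)}\right) = \left(-303 - 55\right) \left(-182 - 150\right) = \left(-358\right) \left(-332\right) = 118856$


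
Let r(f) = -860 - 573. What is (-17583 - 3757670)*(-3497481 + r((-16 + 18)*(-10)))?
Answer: 13209285575242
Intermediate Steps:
r(f) = -1433
(-17583 - 3757670)*(-3497481 + r((-16 + 18)*(-10))) = (-17583 - 3757670)*(-3497481 - 1433) = -3775253*(-3498914) = 13209285575242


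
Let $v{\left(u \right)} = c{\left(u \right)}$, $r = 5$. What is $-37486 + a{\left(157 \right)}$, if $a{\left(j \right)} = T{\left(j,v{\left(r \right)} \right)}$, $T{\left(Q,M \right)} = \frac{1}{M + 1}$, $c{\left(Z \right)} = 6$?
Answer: $- \frac{262401}{7} \approx -37486.0$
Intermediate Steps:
$v{\left(u \right)} = 6$
$T{\left(Q,M \right)} = \frac{1}{1 + M}$
$a{\left(j \right)} = \frac{1}{7}$ ($a{\left(j \right)} = \frac{1}{1 + 6} = \frac{1}{7}$)
$-37486 + a{\left(157 \right)} = -37486 + \frac{1}{7} = - \frac{262401}{7}$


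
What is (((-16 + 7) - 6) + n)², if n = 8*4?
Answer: 289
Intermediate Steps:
n = 32
(((-16 + 7) - 6) + n)² = (((-16 + 7) - 6) + 32)² = ((-9 - 6) + 32)² = (-15 + 32)² = 17² = 289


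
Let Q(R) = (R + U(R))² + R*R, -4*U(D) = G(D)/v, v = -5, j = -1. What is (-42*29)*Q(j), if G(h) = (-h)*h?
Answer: -512169/200 ≈ -2560.8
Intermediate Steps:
G(h) = -h²
U(D) = -D²/20 (U(D) = -(-D²)/(4*(-5)) = -(-D²)*(-1)/(4*5) = -D²/20)
Q(R) = R² + (R - R²/20)² (Q(R) = (R - R²/20)² + R*R = (R - R²/20)² + R² = R² + (R - R²/20)²)
(-42*29)*Q(j) = (-42*29)*((1/400)*(-1)²*(400 + (20 - 1*(-1))²)) = -609*(400 + (20 + 1)²)/200 = -609*(400 + 21²)/200 = -609*(400 + 441)/200 = -609*841/200 = -1218*841/400 = -512169/200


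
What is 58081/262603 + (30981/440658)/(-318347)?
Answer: 2715906517847621/12279504682421526 ≈ 0.22117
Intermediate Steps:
58081/262603 + (30981/440658)/(-318347) = 58081*(1/262603) + (30981*(1/440658))*(-1/318347) = 58081/262603 + (10327/146886)*(-1/318347) = 58081/262603 - 10327/46760717442 = 2715906517847621/12279504682421526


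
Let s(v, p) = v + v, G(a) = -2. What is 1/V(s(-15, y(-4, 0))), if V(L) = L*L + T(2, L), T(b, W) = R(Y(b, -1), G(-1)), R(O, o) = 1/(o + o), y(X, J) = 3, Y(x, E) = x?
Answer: 4/3599 ≈ 0.0011114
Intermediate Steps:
R(O, o) = 1/(2*o)
s(v, p) = 2*v
T(b, W) = -1/4 (T(b, W) = (1/2)/(-2) = (1/2)*(-1/2) = -1/4)
V(L) = -1/4 + L**2 (V(L) = L*L - 1/4 = L**2 - 1/4 = -1/4 + L**2)
1/V(s(-15, y(-4, 0))) = 1/(-1/4 + (2*(-15))**2) = 1/(-1/4 + (-30)**2) = 1/(-1/4 + 900) = 1/(3599/4) = 4/3599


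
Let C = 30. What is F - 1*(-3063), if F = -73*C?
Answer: 873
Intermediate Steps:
F = -2190 (F = -73*30 = -2190)
F - 1*(-3063) = -2190 - 1*(-3063) = -2190 + 3063 = 873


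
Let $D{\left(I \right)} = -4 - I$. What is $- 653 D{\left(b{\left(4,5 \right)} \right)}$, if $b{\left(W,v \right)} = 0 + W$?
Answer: $5224$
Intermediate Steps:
$b{\left(W,v \right)} = W$
$- 653 D{\left(b{\left(4,5 \right)} \right)} = - 653 \left(-4 - 4\right) = \left(-653\right) \left(-8\right) = 5224$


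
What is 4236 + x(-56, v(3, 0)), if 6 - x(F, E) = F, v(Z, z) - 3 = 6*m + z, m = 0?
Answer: 4298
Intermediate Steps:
v(Z, z) = 3 + z (v(Z, z) = 3 + (6*0 + z) = 3 + (0 + z) = 3 + z)
x(F, E) = 6 - F
4236 + x(-56, v(3, 0)) = 4236 + (6 - 1*(-56)) = 4236 + (6 + 56) = 4236 + 62 = 4298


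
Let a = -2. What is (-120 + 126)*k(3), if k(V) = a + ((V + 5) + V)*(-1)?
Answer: -78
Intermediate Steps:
k(V) = -7 - 2*V (k(V) = -2 + ((V + 5) + V)*(-1) = -2 + ((5 + V) + V)*(-1) = -2 + (5 + 2*V)*(-1) = -2 + (-5 - 2*V) = -7 - 2*V)
(-120 + 126)*k(3) = (-120 + 126)*(-7 - 2*3) = 6*(-7 - 6) = 6*(-13) = -78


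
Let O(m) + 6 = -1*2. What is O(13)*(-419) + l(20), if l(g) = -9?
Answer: 3343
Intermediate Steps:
O(m) = -8 (O(m) = -6 - 1*2 = -6 - 2 = -8)
O(13)*(-419) + l(20) = -8*(-419) - 9 = 3352 - 9 = 3343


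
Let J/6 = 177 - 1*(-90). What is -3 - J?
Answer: -1605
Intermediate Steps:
J = 1602 (J = 6*(177 - 1*(-90)) = 6*(177 + 90) = 6*267 = 1602)
-3 - J = -3 - 1*1602 = -3 - 1602 = -1605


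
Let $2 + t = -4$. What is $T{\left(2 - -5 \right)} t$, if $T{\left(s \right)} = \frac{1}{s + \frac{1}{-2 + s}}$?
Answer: $- \frac{5}{6} \approx -0.83333$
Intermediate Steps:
$t = -6$ ($t = -2 - 4 = -6$)
$T{\left(2 - -5 \right)} t = \frac{-2 + \left(2 - -5\right)}{1 + \left(2 - -5\right)^{2} - 2 \left(2 - -5\right)} \left(-6\right) = \frac{-2 + \left(2 + 5\right)}{1 + \left(2 + 5\right)^{2} - 2 \left(2 + 5\right)} \left(-6\right) = \frac{-2 + 7}{1 + 7^{2} - 14} \left(-6\right) = \frac{1}{1 + 49 - 14} \cdot 5 \left(-6\right) = \frac{1}{36} \cdot 5 \left(-6\right) = \frac{5}{36} \left(-6\right) = - \frac{5}{6}$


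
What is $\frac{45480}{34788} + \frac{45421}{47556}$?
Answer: $\frac{311912719}{137864844} \approx 2.2625$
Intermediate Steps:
$\frac{45480}{34788} + \frac{45421}{47556} = 45480 \cdot \frac{1}{34788} + 45421 \cdot \frac{1}{47556} = \frac{3790}{2899} + \frac{45421}{47556} = \frac{311912719}{137864844}$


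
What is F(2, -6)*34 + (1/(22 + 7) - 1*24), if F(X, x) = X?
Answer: 1277/29 ≈ 44.034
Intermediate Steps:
F(2, -6)*34 + (1/(22 + 7) - 1*24) = 2*34 + (1/(22 + 7) - 1*24) = 68 + (1/29 - 24) = 68 - 695/29 = 1277/29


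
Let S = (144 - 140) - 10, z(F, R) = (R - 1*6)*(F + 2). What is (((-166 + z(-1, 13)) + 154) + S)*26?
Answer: -286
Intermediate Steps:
z(F, R) = (-6 + R)*(2 + F) (z(F, R) = (R - 6)*(2 + F) = (-6 + R)*(2 + F))
S = -6 (S = 4 - 10 = -6)
(((-166 + z(-1, 13)) + 154) + S)*26 = (((-166 + (-12 - 6*(-1) + 2*13 - 1*13)) + 154) - 6)*26 = (((-166 + (-12 + 6 + 26 - 13)) + 154) - 6)*26 = (((-166 + 7) + 154) - 6)*26 = ((-159 + 154) - 6)*26 = (-5 - 6)*26 = -11*26 = -286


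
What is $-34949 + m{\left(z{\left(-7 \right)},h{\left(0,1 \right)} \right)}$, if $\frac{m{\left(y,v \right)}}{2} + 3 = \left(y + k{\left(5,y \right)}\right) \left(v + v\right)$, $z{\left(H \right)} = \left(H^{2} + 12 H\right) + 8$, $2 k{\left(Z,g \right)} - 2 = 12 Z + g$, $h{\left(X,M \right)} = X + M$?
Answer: $-34993$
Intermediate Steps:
$h{\left(X,M \right)} = M + X$
$k{\left(Z,g \right)} = 1 + \frac{g}{2} + 6 Z$ ($k{\left(Z,g \right)} = 1 + \frac{12 Z + g}{2} = 1 + \frac{g + 12 Z}{2} = 1 + \left(\frac{g}{2} + 6 Z\right) = 1 + \frac{g}{2} + 6 Z$)
$z{\left(H \right)} = 8 + H^{2} + 12 H$
$m{\left(y,v \right)} = -6 + 4 v \left(31 + \frac{3 y}{2}\right)$ ($m{\left(y,v \right)} = -6 + 2 \left(y + \left(1 + \frac{y}{2} + 6 \cdot 5\right)\right) \left(v + v\right) = -6 + 2 \left(y + \left(1 + \frac{y}{2} + 30\right)\right) 2 v = -6 + 2 \left(y + \left(31 + \frac{y}{2}\right)\right) 2 v = -6 + 2 \left(31 + \frac{3 y}{2}\right) 2 v = -6 + 2 \cdot 2 v \left(31 + \frac{3 y}{2}\right) = -6 + 4 v \left(31 + \frac{3 y}{2}\right)$)
$-34949 + m{\left(z{\left(-7 \right)},h{\left(0,1 \right)} \right)} = -34949 + \left(-6 + 124 \left(1 + 0\right) + 6 \left(1 + 0\right) \left(8 + \left(-7\right)^{2} + 12 \left(-7\right)\right)\right) = -34949 + \left(-6 + 124 \cdot 1 + 6 \cdot 1 \left(8 + 49 - 84\right)\right) = -34949 + \left(-6 + 124 + 6 \cdot 1 \left(-27\right)\right) = -34949 - 44 = -34993$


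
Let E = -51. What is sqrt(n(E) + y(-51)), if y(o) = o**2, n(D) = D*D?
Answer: 51*sqrt(2) ≈ 72.125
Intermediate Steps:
n(D) = D**2
sqrt(n(E) + y(-51)) = sqrt((-51)**2 + (-51)**2) = sqrt(2601 + 2601) = sqrt(5202) = 51*sqrt(2)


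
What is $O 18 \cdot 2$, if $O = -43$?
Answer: $-1548$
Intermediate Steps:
$O 18 \cdot 2 = \left(-43\right) 18 \cdot 2 = \left(-774\right) 2 = -1548$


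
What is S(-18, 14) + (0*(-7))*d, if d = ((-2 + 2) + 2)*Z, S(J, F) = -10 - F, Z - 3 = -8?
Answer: -24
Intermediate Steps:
Z = -5 (Z = 3 - 8 = -5)
d = -10 (d = ((-2 + 2) + 2)*(-5) = (0 + 2)*(-5) = 2*(-5) = -10)
S(-18, 14) + (0*(-7))*d = (-10 - 1*14) + (0*(-7))*(-10) = (-10 - 14) + 0*(-10) = -24 + 0 = -24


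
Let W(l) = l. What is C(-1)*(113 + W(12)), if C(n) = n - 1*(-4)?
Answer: 375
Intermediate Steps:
C(n) = 4 + n (C(n) = n + 4 = 4 + n)
C(-1)*(113 + W(12)) = (4 - 1)*(113 + 12) = 3*125 = 375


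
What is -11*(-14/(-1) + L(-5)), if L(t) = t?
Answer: -99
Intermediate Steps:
-11*(-14/(-1) + L(-5)) = -11*(-14/(-1) - 5) = -11*(-14*(-1) - 5) = -11*(14 - 5) = -11*9 = -99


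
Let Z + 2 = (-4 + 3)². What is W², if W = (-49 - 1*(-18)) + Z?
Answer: 1024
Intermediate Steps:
Z = -1 (Z = -2 + (-4 + 3)² = -2 + (-1)² = -2 + 1 = -1)
W = -32 (W = (-49 - 1*(-18)) - 1 = (-49 + 18) - 1 = -31 - 1 = -32)
W² = (-32)² = 1024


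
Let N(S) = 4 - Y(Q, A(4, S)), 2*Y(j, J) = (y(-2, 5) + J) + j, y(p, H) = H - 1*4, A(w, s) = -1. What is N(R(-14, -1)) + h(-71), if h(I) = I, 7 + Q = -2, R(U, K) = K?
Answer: -125/2 ≈ -62.500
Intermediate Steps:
Q = -9 (Q = -7 - 2 = -9)
y(p, H) = -4 + H (y(p, H) = H - 4 = -4 + H)
Y(j, J) = ½ + J/2 + j/2 (Y(j, J) = (((-4 + 5) + J) + j)/2 = ((1 + J) + j)/2 = (1 + J + j)/2 = ½ + J/2 + j/2)
N(S) = 17/2 (N(S) = 4 - (½ + (½)*(-1) + (½)*(-9)) = 4 - (½ - ½ - 9/2) = 4 - 1*(-9/2) = 4 + 9/2 = 17/2)
N(R(-14, -1)) + h(-71) = 17/2 - 71 = -125/2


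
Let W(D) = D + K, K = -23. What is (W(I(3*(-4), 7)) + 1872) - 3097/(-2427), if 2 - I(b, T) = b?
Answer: 4524598/2427 ≈ 1864.3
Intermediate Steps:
I(b, T) = 2 - b
W(D) = -23 + D (W(D) = D - 23 = -23 + D)
(W(I(3*(-4), 7)) + 1872) - 3097/(-2427) = ((-23 + (2 - 3*(-4))) + 1872) - 3097/(-2427) = ((-23 + (2 - 1*(-12))) + 1872) - 3097*(-1/2427) = ((-23 + (2 + 12)) + 1872) + 3097/2427 = ((-23 + 14) + 1872) + 3097/2427 = (-9 + 1872) + 3097/2427 = 1863 + 3097/2427 = 4524598/2427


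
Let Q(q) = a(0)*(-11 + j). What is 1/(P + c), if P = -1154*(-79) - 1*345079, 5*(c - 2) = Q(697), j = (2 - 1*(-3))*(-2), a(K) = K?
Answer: -1/253911 ≈ -3.9384e-6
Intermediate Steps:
j = -10 (j = (2 + 3)*(-2) = 5*(-2) = -10)
Q(q) = 0 (Q(q) = 0*(-11 - 10) = 0*(-21) = 0)
c = 2 (c = 2 + (1/5)*0 = 2 + 0 = 2)
P = -253913 (P = 91166 - 345079 = -253913)
1/(P + c) = 1/(-253913 + 2) = 1/(-253911) = -1/253911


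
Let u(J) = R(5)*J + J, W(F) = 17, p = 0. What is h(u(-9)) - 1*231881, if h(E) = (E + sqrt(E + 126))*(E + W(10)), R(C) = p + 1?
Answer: -231863 - 6*sqrt(3) ≈ -2.3187e+5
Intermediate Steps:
R(C) = 1 (R(C) = 0 + 1 = 1)
u(J) = 2*J (u(J) = 1*J + J = J + J = 2*J)
h(E) = (17 + E)*(E + sqrt(126 + E)) (h(E) = (E + sqrt(E + 126))*(E + 17) = (E + sqrt(126 + E))*(17 + E) = (17 + E)*(E + sqrt(126 + E)))
h(u(-9)) - 1*231881 = ((2*(-9))**2 + 17*(2*(-9)) + 17*sqrt(126 + 2*(-9)) + (2*(-9))*sqrt(126 + 2*(-9))) - 1*231881 = ((-18)**2 + 17*(-18) + 17*sqrt(126 - 18) - 18*sqrt(126 - 18)) - 231881 = (324 - 306 + 17*sqrt(108) - 108*sqrt(3)) - 231881 = (324 - 306 + 17*(6*sqrt(3)) - 108*sqrt(3)) - 231881 = (324 - 306 + 102*sqrt(3) - 108*sqrt(3)) - 231881 = (18 - 6*sqrt(3)) - 231881 = -231863 - 6*sqrt(3)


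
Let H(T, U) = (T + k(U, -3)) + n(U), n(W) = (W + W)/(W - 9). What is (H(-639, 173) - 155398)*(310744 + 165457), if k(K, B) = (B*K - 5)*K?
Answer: -9632748593325/82 ≈ -1.1747e+11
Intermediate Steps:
n(W) = 2*W/(-9 + W) (n(W) = (2*W)/(-9 + W) = 2*W/(-9 + W))
k(K, B) = K*(-5 + B*K) (k(K, B) = (-5 + B*K)*K = K*(-5 + B*K))
H(T, U) = T + U*(-5 - 3*U) + 2*U/(-9 + U) (H(T, U) = (T + U*(-5 - 3*U)) + 2*U/(-9 + U) = T + U*(-5 - 3*U) + 2*U/(-9 + U))
(H(-639, 173) - 155398)*(310744 + 165457) = ((2*173 + (-9 + 173)*(-639 - 1*173*(5 + 3*173)))/(-9 + 173) - 155398)*(310744 + 165457) = ((346 + 164*(-639 - 1*173*(5 + 519)))/164 - 155398)*476201 = ((346 + 164*(-639 - 1*173*524))/164 - 155398)*476201 = ((346 + 164*(-639 - 90652))/164 - 155398)*476201 = ((346 + 164*(-91291))/164 - 155398)*476201 = ((346 - 14971724)/164 - 155398)*476201 = ((1/164)*(-14971378) - 155398)*476201 = (-7485689/82 - 155398)*476201 = -20228325/82*476201 = -9632748593325/82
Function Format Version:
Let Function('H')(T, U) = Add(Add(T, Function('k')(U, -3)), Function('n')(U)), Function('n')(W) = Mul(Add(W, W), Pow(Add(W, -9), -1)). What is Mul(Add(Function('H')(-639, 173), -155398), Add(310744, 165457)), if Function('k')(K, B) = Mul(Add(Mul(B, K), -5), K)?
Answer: Rational(-9632748593325, 82) ≈ -1.1747e+11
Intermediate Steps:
Function('n')(W) = Mul(2, W, Pow(Add(-9, W), -1)) (Function('n')(W) = Mul(Mul(2, W), Pow(Add(-9, W), -1)) = Mul(2, W, Pow(Add(-9, W), -1)))
Function('k')(K, B) = Mul(K, Add(-5, Mul(B, K))) (Function('k')(K, B) = Mul(Add(-5, Mul(B, K)), K) = Mul(K, Add(-5, Mul(B, K))))
Function('H')(T, U) = Add(T, Mul(U, Add(-5, Mul(-3, U))), Mul(2, U, Pow(Add(-9, U), -1))) (Function('H')(T, U) = Add(Add(T, Mul(U, Add(-5, Mul(-3, U)))), Mul(2, U, Pow(Add(-9, U), -1))) = Add(T, Mul(U, Add(-5, Mul(-3, U))), Mul(2, U, Pow(Add(-9, U), -1))))
Mul(Add(Function('H')(-639, 173), -155398), Add(310744, 165457)) = Mul(Add(Mul(Pow(Add(-9, 173), -1), Add(Mul(2, 173), Mul(Add(-9, 173), Add(-639, Mul(-1, 173, Add(5, Mul(3, 173))))))), -155398), Add(310744, 165457)) = Mul(Add(Mul(Pow(164, -1), Add(346, Mul(164, Add(-639, Mul(-1, 173, Add(5, 519)))))), -155398), 476201) = Mul(Add(Mul(Rational(1, 164), Add(346, Mul(164, Add(-639, Mul(-1, 173, 524))))), -155398), 476201) = Mul(Add(Mul(Rational(1, 164), Add(346, Mul(164, Add(-639, -90652)))), -155398), 476201) = Mul(Add(Mul(Rational(1, 164), Add(346, Mul(164, -91291))), -155398), 476201) = Mul(Add(Mul(Rational(1, 164), Add(346, -14971724)), -155398), 476201) = Mul(Add(Mul(Rational(1, 164), -14971378), -155398), 476201) = Mul(Add(Rational(-7485689, 82), -155398), 476201) = Mul(Rational(-20228325, 82), 476201) = Rational(-9632748593325, 82)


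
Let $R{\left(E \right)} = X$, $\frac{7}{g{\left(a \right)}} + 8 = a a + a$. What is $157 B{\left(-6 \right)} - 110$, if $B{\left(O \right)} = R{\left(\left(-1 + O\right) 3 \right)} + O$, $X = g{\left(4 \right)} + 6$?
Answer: $- \frac{221}{12} \approx -18.417$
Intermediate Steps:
$g{\left(a \right)} = \frac{7}{-8 + a + a^{2}}$ ($g{\left(a \right)} = \frac{7}{-8 + \left(a a + a\right)} = \frac{7}{-8 + \left(a^{2} + a\right)} = \frac{7}{-8 + \left(a + a^{2}\right)} = \frac{7}{-8 + a + a^{2}}$)
$X = \frac{79}{12}$ ($X = \frac{7}{-8 + 4 + 4^{2}} + 6 = \frac{7}{-8 + 4 + 16} + 6 = \frac{7}{12} + 6 = \frac{79}{12} \approx 6.5833$)
$R{\left(E \right)} = \frac{79}{12}$
$B{\left(O \right)} = \frac{79}{12} + O$
$157 B{\left(-6 \right)} - 110 = 157 \left(\frac{79}{12} - 6\right) - 110 = 157 \cdot \frac{7}{12} - 110 = \frac{1099}{12} - 110 = - \frac{221}{12}$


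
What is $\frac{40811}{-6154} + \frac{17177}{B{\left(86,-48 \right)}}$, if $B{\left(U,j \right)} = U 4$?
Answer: $\frac{45834137}{1058488} \approx 43.302$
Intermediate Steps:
$B{\left(U,j \right)} = 4 U$
$\frac{40811}{-6154} + \frac{17177}{B{\left(86,-48 \right)}} = \frac{40811}{-6154} + \frac{17177}{4 \cdot 86} = 40811 \left(- \frac{1}{6154}\right) + \frac{17177}{344} = - \frac{40811}{6154} + 17177 \cdot \frac{1}{344} = - \frac{40811}{6154} + \frac{17177}{344} = \frac{45834137}{1058488}$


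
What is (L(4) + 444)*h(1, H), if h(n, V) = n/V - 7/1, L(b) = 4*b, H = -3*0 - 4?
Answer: -3335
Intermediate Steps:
H = -4 (H = 0 - 4 = -4)
h(n, V) = -7 + n/V (h(n, V) = n/V - 7*1 = n/V - 7 = -7 + n/V)
(L(4) + 444)*h(1, H) = (4*4 + 444)*(-7 + 1/(-4)) = (16 + 444)*(-7 + 1*(-1/4)) = 460*(-7 - 1/4) = 460*(-29/4) = -3335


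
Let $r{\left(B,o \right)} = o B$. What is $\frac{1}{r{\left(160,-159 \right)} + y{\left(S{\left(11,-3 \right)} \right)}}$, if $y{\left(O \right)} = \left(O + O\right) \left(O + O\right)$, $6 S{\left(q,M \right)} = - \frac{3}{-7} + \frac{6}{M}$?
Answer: $- \frac{441}{11218919} \approx -3.9309 \cdot 10^{-5}$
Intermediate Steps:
$r{\left(B,o \right)} = B o$
$S{\left(q,M \right)} = \frac{1}{14} + \frac{1}{M}$ ($S{\left(q,M \right)} = \frac{- \frac{3}{-7} + \frac{6}{M}}{6} = \frac{\left(-3\right) \left(- \frac{1}{7}\right) + \frac{6}{M}}{6} = \frac{\frac{3}{7} + \frac{6}{M}}{6} = \frac{1}{14} + \frac{1}{M}$)
$y{\left(O \right)} = 4 O^{2}$ ($y{\left(O \right)} = 2 O 2 O = 4 O^{2}$)
$\frac{1}{r{\left(160,-159 \right)} + y{\left(S{\left(11,-3 \right)} \right)}} = \frac{1}{160 \left(-159\right) + 4 \left(\frac{14 - 3}{14 \left(-3\right)}\right)^{2}} = \frac{1}{-25440 + 4 \left(\frac{1}{14} \left(- \frac{1}{3}\right) 11\right)^{2}} = \frac{1}{-25440 + 4 \left(- \frac{11}{42}\right)^{2}} = \frac{1}{-25440 + 4 \cdot \frac{121}{1764}} = \frac{1}{-25440 + \frac{121}{441}} = \frac{1}{- \frac{11218919}{441}} = - \frac{441}{11218919}$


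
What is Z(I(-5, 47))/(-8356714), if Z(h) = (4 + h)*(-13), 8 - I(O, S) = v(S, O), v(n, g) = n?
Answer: -455/8356714 ≈ -5.4447e-5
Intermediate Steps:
I(O, S) = 8 - S
Z(h) = -52 - 13*h
Z(I(-5, 47))/(-8356714) = (-52 - 13*(8 - 1*47))/(-8356714) = (-52 - 13*(8 - 47))*(-1/8356714) = (-52 - 13*(-39))*(-1/8356714) = (-52 + 507)*(-1/8356714) = 455*(-1/8356714) = -455/8356714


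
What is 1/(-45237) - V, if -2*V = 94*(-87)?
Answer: -184974094/45237 ≈ -4089.0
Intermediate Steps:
V = 4089 (V = -47*(-87) = -½*(-8178) = 4089)
1/(-45237) - V = 1/(-45237) - 1*4089 = -1/45237 - 4089 = -184974094/45237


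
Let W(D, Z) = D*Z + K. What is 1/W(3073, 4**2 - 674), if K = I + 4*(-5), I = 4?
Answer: -1/2022050 ≈ -4.9455e-7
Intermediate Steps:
K = -16 (K = 4 + 4*(-5) = 4 - 20 = -16)
W(D, Z) = -16 + D*Z (W(D, Z) = D*Z - 16 = -16 + D*Z)
1/W(3073, 4**2 - 674) = 1/(-16 + 3073*(4**2 - 674)) = 1/(-16 + 3073*(16 - 674)) = 1/(-16 + 3073*(-658)) = 1/(-16 - 2022034) = 1/(-2022050) = -1/2022050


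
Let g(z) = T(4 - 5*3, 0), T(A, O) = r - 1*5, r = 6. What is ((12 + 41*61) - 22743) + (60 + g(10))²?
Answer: -16509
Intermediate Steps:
T(A, O) = 1 (T(A, O) = 6 - 1*5 = 6 - 5 = 1)
g(z) = 1
((12 + 41*61) - 22743) + (60 + g(10))² = ((12 + 41*61) - 22743) + (60 + 1)² = ((12 + 2501) - 22743) + 61² = (2513 - 22743) + 3721 = -20230 + 3721 = -16509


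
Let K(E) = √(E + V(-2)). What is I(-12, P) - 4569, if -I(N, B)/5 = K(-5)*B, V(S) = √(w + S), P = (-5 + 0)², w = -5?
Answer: -4569 - 125*√(-5 + I*√7) ≈ -4640.6 - 288.54*I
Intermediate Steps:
P = 25 (P = (-5)² = 25)
V(S) = √(-5 + S)
K(E) = √(E + I*√7) (K(E) = √(E + √(-5 - 2)) = √(E + √(-7)) = √(E + I*√7))
I(N, B) = -5*B*√(-5 + I*√7) (I(N, B) = -5*√(-5 + I*√7)*B = -5*B*√(-5 + I*√7))
I(-12, P) - 4569 = -5*25*√(-5 + I*√7) - 4569 = -125*√(-5 + I*√7) - 4569 = -4569 - 125*√(-5 + I*√7)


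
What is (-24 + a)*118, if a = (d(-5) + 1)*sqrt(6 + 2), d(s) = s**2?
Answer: -2832 + 6136*sqrt(2) ≈ 5845.6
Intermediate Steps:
a = 52*sqrt(2) (a = ((-5)**2 + 1)*sqrt(6 + 2) = (25 + 1)*sqrt(8) = 26*(2*sqrt(2)) = 52*sqrt(2) ≈ 73.539)
(-24 + a)*118 = (-24 + 52*sqrt(2))*118 = -2832 + 6136*sqrt(2)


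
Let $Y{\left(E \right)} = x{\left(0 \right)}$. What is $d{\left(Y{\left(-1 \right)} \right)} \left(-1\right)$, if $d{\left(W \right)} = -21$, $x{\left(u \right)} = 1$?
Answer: $21$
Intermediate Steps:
$Y{\left(E \right)} = 1$
$d{\left(Y{\left(-1 \right)} \right)} \left(-1\right) = \left(-21\right) \left(-1\right) = 21$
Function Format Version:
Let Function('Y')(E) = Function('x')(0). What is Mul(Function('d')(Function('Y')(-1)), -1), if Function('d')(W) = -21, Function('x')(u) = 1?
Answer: 21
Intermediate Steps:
Function('Y')(E) = 1
Mul(Function('d')(Function('Y')(-1)), -1) = Mul(-21, -1) = 21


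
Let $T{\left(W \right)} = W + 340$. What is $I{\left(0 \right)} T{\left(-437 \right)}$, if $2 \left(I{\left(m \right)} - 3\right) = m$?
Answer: $-291$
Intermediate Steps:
$T{\left(W \right)} = 340 + W$
$I{\left(m \right)} = 3 + \frac{m}{2}$
$I{\left(0 \right)} T{\left(-437 \right)} = \left(3 + \frac{1}{2} \cdot 0\right) \left(340 - 437\right) = \left(3 + 0\right) \left(-97\right) = 3 \left(-97\right) = -291$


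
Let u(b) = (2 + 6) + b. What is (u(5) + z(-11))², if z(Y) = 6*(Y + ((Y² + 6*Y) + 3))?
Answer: 87025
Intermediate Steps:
z(Y) = 18 + 6*Y² + 42*Y (z(Y) = 6*(Y + (3 + Y² + 6*Y)) = 6*(3 + Y² + 7*Y) = 18 + 6*Y² + 42*Y)
u(b) = 8 + b
(u(5) + z(-11))² = ((8 + 5) + (18 + 6*(-11)² + 42*(-11)))² = (13 + (18 + 6*121 - 462))² = (13 + (18 + 726 - 462))² = (13 + 282)² = 295² = 87025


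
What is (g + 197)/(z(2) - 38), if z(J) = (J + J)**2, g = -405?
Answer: 104/11 ≈ 9.4545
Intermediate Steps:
z(J) = 4*J**2 (z(J) = (2*J)**2 = 4*J**2)
(g + 197)/(z(2) - 38) = (-405 + 197)/(4*2**2 - 38) = -208/(4*4 - 38) = -208/(16 - 38) = -208/(-22) = -208*(-1/22) = 104/11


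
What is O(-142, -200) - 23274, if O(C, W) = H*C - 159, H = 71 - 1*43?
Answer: -27409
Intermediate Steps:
H = 28 (H = 71 - 43 = 28)
O(C, W) = -159 + 28*C (O(C, W) = 28*C - 159 = -159 + 28*C)
O(-142, -200) - 23274 = (-159 + 28*(-142)) - 23274 = (-159 - 3976) - 23274 = -4135 - 23274 = -27409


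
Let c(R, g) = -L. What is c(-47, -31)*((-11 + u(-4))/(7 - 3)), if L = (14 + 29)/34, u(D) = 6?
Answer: 215/136 ≈ 1.5809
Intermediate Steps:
L = 43/34 (L = 43*(1/34) = 43/34 ≈ 1.2647)
c(R, g) = -43/34 (c(R, g) = -1*43/34 = -43/34)
c(-47, -31)*((-11 + u(-4))/(7 - 3)) = -43*(-11 + 6)/(34*(7 - 3)) = -(-215)/(34*4) = -43/34*(-5/4) = 215/136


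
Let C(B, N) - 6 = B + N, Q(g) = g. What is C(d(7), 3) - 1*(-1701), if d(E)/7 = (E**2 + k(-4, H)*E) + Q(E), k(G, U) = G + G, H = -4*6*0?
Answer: 1710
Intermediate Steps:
H = 0 (H = -24*0 = 0)
k(G, U) = 2*G
d(E) = -49*E + 7*E**2 (d(E) = 7*((E**2 + (2*(-4))*E) + E) = 7*((E**2 - 8*E) + E) = 7*(E**2 - 7*E) = -49*E + 7*E**2)
C(B, N) = 6 + B + N (C(B, N) = 6 + (B + N) = 6 + B + N)
C(d(7), 3) - 1*(-1701) = (6 + 7*7*(-7 + 7) + 3) - 1*(-1701) = (6 + 7*7*0 + 3) + 1701 = (6 + 0 + 3) + 1701 = 9 + 1701 = 1710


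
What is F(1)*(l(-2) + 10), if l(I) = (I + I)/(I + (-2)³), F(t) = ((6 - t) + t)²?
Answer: 1872/5 ≈ 374.40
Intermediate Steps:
F(t) = 36 (F(t) = 6² = 36)
l(I) = 2*I/(-8 + I) (l(I) = (2*I)/(I - 8) = (2*I)/(-8 + I) = 2*I/(-8 + I))
F(1)*(l(-2) + 10) = 36*(2*(-2)/(-8 - 2) + 10) = 36*(2*(-2)/(-10) + 10) = 36*(2*(-2)*(-⅒) + 10) = 36*(⅖ + 10) = 36*(52/5) = 1872/5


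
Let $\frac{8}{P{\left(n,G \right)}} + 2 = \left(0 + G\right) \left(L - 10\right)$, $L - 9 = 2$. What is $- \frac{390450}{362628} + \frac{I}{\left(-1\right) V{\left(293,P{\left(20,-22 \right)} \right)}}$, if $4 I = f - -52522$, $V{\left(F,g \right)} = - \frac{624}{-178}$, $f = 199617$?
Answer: $- \frac{75351797561}{4190368} \approx -17982.0$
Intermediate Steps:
$L = 11$ ($L = 9 + 2 = 11$)
$P{\left(n,G \right)} = \frac{8}{-2 + G}$ ($P{\left(n,G \right)} = \frac{8}{-2 + \left(0 + G\right) \left(11 - 10\right)} = \frac{8}{-2 + G 1} = \frac{8}{-2 + G}$)
$V{\left(F,g \right)} = \frac{312}{89}$ ($V{\left(F,g \right)} = \left(-624\right) \left(- \frac{1}{178}\right) = \frac{312}{89}$)
$I = \frac{252139}{4}$ ($I = \frac{199617 - -52522}{4} = \frac{199617 + 52522}{4} = \frac{1}{4} \cdot 252139 = \frac{252139}{4} \approx 63035.0$)
$- \frac{390450}{362628} + \frac{I}{\left(-1\right) V{\left(293,P{\left(20,-22 \right)} \right)}} = - \frac{390450}{362628} + \frac{252139}{4 \left(\left(-1\right) \frac{312}{89}\right)} = \left(-390450\right) \frac{1}{362628} + \frac{252139}{4 \left(- \frac{312}{89}\right)} = - \frac{65075}{60438} + \frac{252139}{4} \left(- \frac{89}{312}\right) = - \frac{65075}{60438} - \frac{22440371}{1248} = - \frac{75351797561}{4190368}$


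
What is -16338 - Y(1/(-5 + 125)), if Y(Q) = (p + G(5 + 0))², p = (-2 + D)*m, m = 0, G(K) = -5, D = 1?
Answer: -16363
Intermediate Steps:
p = 0 (p = (-2 + 1)*0 = -1*0 = 0)
Y(Q) = 25 (Y(Q) = (0 - 5)² = (-5)² = 25)
-16338 - Y(1/(-5 + 125)) = -16338 - 1*25 = -16338 - 25 = -16363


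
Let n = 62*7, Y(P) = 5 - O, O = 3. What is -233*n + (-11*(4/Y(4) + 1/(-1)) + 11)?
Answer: -101122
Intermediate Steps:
Y(P) = 2 (Y(P) = 5 - 1*3 = 5 - 3 = 2)
n = 434
-233*n + (-11*(4/Y(4) + 1/(-1)) + 11) = -233*434 + (-11*(4/2 + 1/(-1)) + 11) = -101122 + (-11*(4*(½) + 1*(-1)) + 11) = -101122 + (-11*(2 - 1) + 11) = -101122 + (-11*1 + 11) = -101122 + (-11 + 11) = -101122 + 0 = -101122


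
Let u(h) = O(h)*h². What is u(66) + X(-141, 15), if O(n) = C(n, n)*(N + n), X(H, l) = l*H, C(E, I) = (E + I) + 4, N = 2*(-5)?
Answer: 33173181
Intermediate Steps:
N = -10
C(E, I) = 4 + E + I
X(H, l) = H*l
O(n) = (-10 + n)*(4 + 2*n) (O(n) = (4 + n + n)*(-10 + n) = (4 + 2*n)*(-10 + n) = (-10 + n)*(4 + 2*n))
u(h) = 2*h²*(-10 + h)*(2 + h) (u(h) = (2*(-10 + h)*(2 + h))*h² = 2*h²*(-10 + h)*(2 + h))
u(66) + X(-141, 15) = 2*66²*(-10 + 66)*(2 + 66) - 141*15 = 2*4356*56*68 - 2115 = 33175296 - 2115 = 33173181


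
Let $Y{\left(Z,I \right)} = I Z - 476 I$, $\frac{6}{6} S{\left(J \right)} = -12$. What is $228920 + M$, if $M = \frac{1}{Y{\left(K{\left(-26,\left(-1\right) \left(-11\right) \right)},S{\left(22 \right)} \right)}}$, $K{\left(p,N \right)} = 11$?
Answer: $\frac{1277373601}{5580} \approx 2.2892 \cdot 10^{5}$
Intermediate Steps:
$S{\left(J \right)} = -12$
$Y{\left(Z,I \right)} = - 476 I + I Z$
$M = \frac{1}{5580}$ ($M = \frac{1}{\left(-12\right) \left(-476 + 11\right)} = \frac{1}{\left(-12\right) \left(-465\right)} = \frac{1}{5580} \approx 0.00017921$)
$228920 + M = 228920 + \frac{1}{5580} = \frac{1277373601}{5580}$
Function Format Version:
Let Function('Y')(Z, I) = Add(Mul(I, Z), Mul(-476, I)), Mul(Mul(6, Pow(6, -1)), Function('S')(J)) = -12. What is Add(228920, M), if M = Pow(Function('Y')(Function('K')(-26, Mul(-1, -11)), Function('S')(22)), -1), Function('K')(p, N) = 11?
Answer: Rational(1277373601, 5580) ≈ 2.2892e+5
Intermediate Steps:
Function('S')(J) = -12
Function('Y')(Z, I) = Add(Mul(-476, I), Mul(I, Z))
M = Rational(1, 5580) (M = Pow(Mul(-12, Add(-476, 11)), -1) = Pow(Mul(-12, -465), -1) = Pow(5580, -1) = Rational(1, 5580) ≈ 0.00017921)
Add(228920, M) = Add(228920, Rational(1, 5580)) = Rational(1277373601, 5580)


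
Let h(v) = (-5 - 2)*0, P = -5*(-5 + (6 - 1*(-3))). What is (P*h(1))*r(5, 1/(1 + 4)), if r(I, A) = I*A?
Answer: 0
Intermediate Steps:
P = -20 (P = -5*(-5 + (6 + 3)) = -5*(-5 + 9) = -5*4 = -20)
r(I, A) = A*I
h(v) = 0 (h(v) = -7*0 = 0)
(P*h(1))*r(5, 1/(1 + 4)) = (-20*0)*(5/(1 + 4)) = 0*(5/5) = 0*((⅕)*5) = 0*1 = 0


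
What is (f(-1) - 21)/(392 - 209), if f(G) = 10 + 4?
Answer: -7/183 ≈ -0.038251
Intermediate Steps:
f(G) = 14
(f(-1) - 21)/(392 - 209) = (14 - 21)/(392 - 209) = -7/183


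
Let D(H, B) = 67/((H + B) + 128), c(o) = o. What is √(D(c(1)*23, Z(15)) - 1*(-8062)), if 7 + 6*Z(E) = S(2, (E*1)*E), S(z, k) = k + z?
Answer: √2555517241/563 ≈ 89.791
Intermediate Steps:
Z(E) = -⅚ + E²/6 (Z(E) = -7/6 + ((E*1)*E + 2)/6 = -7/6 + (E*E + 2)/6 = -7/6 + (E² + 2)/6 = -7/6 + (2 + E²)/6 = -7/6 + (⅓ + E²/6) = -⅚ + E²/6)
D(H, B) = 67/(128 + B + H) (D(H, B) = 67/((B + H) + 128) = 67/(128 + B + H))
√(D(c(1)*23, Z(15)) - 1*(-8062)) = √(67/(128 + (-⅚ + (⅙)*15²) + 1*23) - 1*(-8062)) = √(67/(128 + (-⅚ + (⅙)*225) + 23) + 8062) = √(67/(128 + (-⅚ + 75/2) + 23) + 8062) = √(67/(128 + 110/3 + 23) + 8062) = √(67/(563/3) + 8062) = √(67*(3/563) + 8062) = √(201/563 + 8062) = √(4539107/563) = √2555517241/563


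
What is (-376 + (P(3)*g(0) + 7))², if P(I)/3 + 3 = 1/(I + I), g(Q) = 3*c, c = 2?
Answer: 176400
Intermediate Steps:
g(Q) = 6 (g(Q) = 3*2 = 6)
P(I) = -9 + 3/(2*I) (P(I) = -9 + 3/(I + I) = -9 + 3/((2*I)) = -9 + 3*(1/(2*I)) = -9 + 3/(2*I))
(-376 + (P(3)*g(0) + 7))² = (-376 + ((-9 + (3/2)/3)*6 + 7))² = (-376 + ((-9 + (3/2)*(⅓))*6 + 7))² = (-376 + ((-9 + ½)*6 + 7))² = (-376 + (-17/2*6 + 7))² = (-376 + (-51 + 7))² = (-376 - 44)² = (-420)² = 176400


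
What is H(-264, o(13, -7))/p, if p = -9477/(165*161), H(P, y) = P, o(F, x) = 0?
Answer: 779240/1053 ≈ 740.02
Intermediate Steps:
p = -3159/8855 (p = -9477/26565 = -9477*1/26565 = -3159/8855 ≈ -0.35675)
H(-264, o(13, -7))/p = -264/(-3159/8855) = -264*(-8855/3159) = 779240/1053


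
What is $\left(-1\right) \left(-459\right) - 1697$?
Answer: $-1238$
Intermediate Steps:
$\left(-1\right) \left(-459\right) - 1697 = 459 - 1697 = -1238$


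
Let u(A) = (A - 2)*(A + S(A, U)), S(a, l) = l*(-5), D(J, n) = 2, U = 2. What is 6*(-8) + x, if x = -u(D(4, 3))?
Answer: -48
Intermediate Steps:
S(a, l) = -5*l
u(A) = (-10 + A)*(-2 + A) (u(A) = (A - 2)*(A - 5*2) = (-2 + A)*(A - 10) = (-2 + A)*(-10 + A) = (-10 + A)*(-2 + A))
x = 0 (x = -(20 + 2² - 12*2) = -(20 + 4 - 24) = -1*0 = 0)
6*(-8) + x = 6*(-8) + 0 = -48 + 0 = -48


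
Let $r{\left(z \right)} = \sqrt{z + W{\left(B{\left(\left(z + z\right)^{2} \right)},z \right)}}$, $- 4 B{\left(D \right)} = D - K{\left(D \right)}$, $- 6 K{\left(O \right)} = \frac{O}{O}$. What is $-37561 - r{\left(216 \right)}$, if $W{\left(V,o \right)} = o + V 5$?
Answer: $-37561 - \frac{i \sqrt{33530142}}{12} \approx -37561.0 - 482.54 i$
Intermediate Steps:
$K{\left(O \right)} = - \frac{1}{6}$ ($K{\left(O \right)} = - \frac{O \frac{1}{O}}{6} = \left(- \frac{1}{6}\right) 1 = - \frac{1}{6}$)
$B{\left(D \right)} = - \frac{1}{24} - \frac{D}{4}$ ($B{\left(D \right)} = - \frac{D - - \frac{1}{6}}{4} = - \frac{D + \frac{1}{6}}{4} = - \frac{\frac{1}{6} + D}{4} = - \frac{1}{24} - \frac{D}{4}$)
$W{\left(V,o \right)} = o + 5 V$
$r{\left(z \right)} = \sqrt{- \frac{5}{24} - 5 z^{2} + 2 z}$ ($r{\left(z \right)} = \sqrt{z + \left(z + 5 \left(- \frac{1}{24} - \frac{\left(z + z\right)^{2}}{4}\right)\right)} = \sqrt{z + \left(z + 5 \left(- \frac{1}{24} - \frac{\left(2 z\right)^{2}}{4}\right)\right)} = \sqrt{z + \left(z + 5 \left(- \frac{1}{24} - \frac{4 z^{2}}{4}\right)\right)} = \sqrt{z + \left(z + 5 \left(- \frac{1}{24} - z^{2}\right)\right)} = \sqrt{z - \left(\frac{5}{24} - z + 5 z^{2}\right)} = \sqrt{- \frac{5}{24} - 5 z^{2} + 2 z}$)
$-37561 - r{\left(216 \right)} = -37561 - \frac{\sqrt{-30 - 720 \cdot 216^{2} + 288 \cdot 216}}{12} = -37561 - \frac{\sqrt{-30 - 33592320 + 62208}}{12} = -37561 - \frac{\sqrt{-33530142}}{12} = -37561 - \frac{i \sqrt{33530142}}{12}$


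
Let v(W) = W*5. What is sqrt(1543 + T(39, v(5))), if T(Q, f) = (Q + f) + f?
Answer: 4*sqrt(102) ≈ 40.398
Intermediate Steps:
v(W) = 5*W
T(Q, f) = Q + 2*f
sqrt(1543 + T(39, v(5))) = sqrt(1543 + (39 + 2*(5*5))) = sqrt(1543 + (39 + 2*25)) = sqrt(1543 + (39 + 50)) = sqrt(1543 + 89) = sqrt(1632) = 4*sqrt(102)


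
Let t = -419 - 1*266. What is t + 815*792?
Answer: 644795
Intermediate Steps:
t = -685 (t = -419 - 266 = -685)
t + 815*792 = -685 + 815*792 = -685 + 645480 = 644795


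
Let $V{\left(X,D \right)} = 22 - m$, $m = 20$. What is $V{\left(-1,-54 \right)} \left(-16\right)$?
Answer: $-32$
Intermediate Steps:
$V{\left(X,D \right)} = 2$ ($V{\left(X,D \right)} = 22 - 20 = 2$)
$V{\left(-1,-54 \right)} \left(-16\right) = 2 \left(-16\right) = -32$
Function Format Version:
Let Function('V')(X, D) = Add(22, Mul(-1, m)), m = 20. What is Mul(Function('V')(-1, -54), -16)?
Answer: -32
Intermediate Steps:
Function('V')(X, D) = 2 (Function('V')(X, D) = Add(22, Mul(-1, 20)) = Add(22, -20) = 2)
Mul(Function('V')(-1, -54), -16) = Mul(2, -16) = -32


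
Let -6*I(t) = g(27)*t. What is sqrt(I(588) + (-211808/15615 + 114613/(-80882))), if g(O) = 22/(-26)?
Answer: sqrt(2035016746806696130270)/5472880530 ≈ 8.2427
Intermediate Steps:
g(O) = -11/13 (g(O) = 22*(-1/26) = -11/13)
I(t) = 11*t/78 (I(t) = -(-11)*t/78 = 11*t/78)
sqrt(I(588) + (-211808/15615 + 114613/(-80882))) = sqrt((11/78)*588 + (-211808/15615 + 114613/(-80882))) = sqrt(1078/13 + (-211808*1/15615 + 114613*(-1/80882))) = sqrt(1078/13 + (-211808/15615 - 114613/80882)) = sqrt(1078/13 - 18921136651/1262972430) = sqrt(1115509503077/16418641590) = sqrt(2035016746806696130270)/5472880530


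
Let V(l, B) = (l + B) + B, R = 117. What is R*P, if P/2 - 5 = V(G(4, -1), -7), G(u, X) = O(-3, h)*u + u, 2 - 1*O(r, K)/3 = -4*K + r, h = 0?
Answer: 12870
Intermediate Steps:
O(r, K) = 6 - 3*r + 12*K (O(r, K) = 6 - 3*(-4*K + r) = 6 - 3*(r - 4*K) = 6 + (-3*r + 12*K) = 6 - 3*r + 12*K)
G(u, X) = 16*u (G(u, X) = (6 - 3*(-3) + 12*0)*u + u = (6 + 9 + 0)*u + u = 15*u + u = 16*u)
V(l, B) = l + 2*B (V(l, B) = (B + l) + B = l + 2*B)
P = 110 (P = 10 + 2*(16*4 + 2*(-7)) = 10 + 2*(64 - 14) = 10 + 2*50 = 10 + 100 = 110)
R*P = 117*110 = 12870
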